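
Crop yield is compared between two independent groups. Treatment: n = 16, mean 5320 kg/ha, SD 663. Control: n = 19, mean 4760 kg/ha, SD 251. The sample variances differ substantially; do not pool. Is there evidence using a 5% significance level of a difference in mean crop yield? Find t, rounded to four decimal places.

Let group 1 = treatment, group 2 = control. H0: μ_1 = μ_2; H1: μ_1 ≠ μ_2 (Welch's two-sample t-test, two-sided).
t = (x̄_1 − x̄_2)/√(s_1²/n_1 + s_2²/n_2) = (5320 − 4760)/√(663²/16 + 251²/19) = 3.1915
Welch–Satterthwaite df ≈ 18.61
Two-sided p-value ≈ 0.0049
Since p ≈ 0.0049 < α = 0.05, reject H0; the evidence is statistically significant.

3.1915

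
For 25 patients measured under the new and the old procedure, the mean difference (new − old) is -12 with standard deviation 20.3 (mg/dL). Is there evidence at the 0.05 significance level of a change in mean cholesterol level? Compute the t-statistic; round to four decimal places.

-2.9557

H0: μ_d = 0; H1: μ_d ≠ 0 (paired t-test on the differences, two-sided).
t = d̄/(s_d/√n) = -12/(20.3/√25) = -2.9557
df = n − 1 = 24
Two-sided p-value ≈ 0.007
Since p ≈ 0.007 < α = 0.05, reject H0; the evidence is statistically significant.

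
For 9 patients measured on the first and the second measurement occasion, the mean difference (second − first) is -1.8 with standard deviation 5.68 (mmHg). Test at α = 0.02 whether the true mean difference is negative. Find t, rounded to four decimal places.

H0: μ_d = 0; H1: μ_d < 0 (paired t-test on the differences, left-tailed).
t = d̄/(s_d/√n) = -1.8/(5.68/√9) = -0.9507
df = n − 1 = 8
p-value = P(T ≤ -0.9507) ≈ 0.1848
Since p ≈ 0.1848 > α = 0.02, fail to reject H0; the evidence is not statistically significant.

-0.9507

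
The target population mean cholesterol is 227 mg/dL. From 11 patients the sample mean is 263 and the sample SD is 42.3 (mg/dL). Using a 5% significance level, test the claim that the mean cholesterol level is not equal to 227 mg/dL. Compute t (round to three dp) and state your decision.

H0: μ = 227; H1: μ ≠ 227 (one-sample t-test, two-sided).
t = (x̄ − μ₀)/(s/√n) = (263 − 227)/(42.3/√11) = 2.823
df = n − 1 = 10
Two-sided p-value ≈ 0.0181
Since p ≈ 0.0181 < α = 0.05, reject H0; the evidence is statistically significant.

t = 2.823; reject H0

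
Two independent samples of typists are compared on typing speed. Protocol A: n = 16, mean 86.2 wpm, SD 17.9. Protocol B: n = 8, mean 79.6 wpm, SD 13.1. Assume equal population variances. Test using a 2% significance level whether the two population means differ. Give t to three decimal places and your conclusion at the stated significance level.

Let group 1 = protocol A, group 2 = protocol B. H0: μ_1 = μ_2; H1: μ_1 ≠ μ_2 (two-sample pooled-variance t-test, two-sided).
s_p² = [(16−1)·17.9² + (8−1)·13.1²]/(16+8−2) = 273.065
t = (86.2 − 79.6)/√[273.065·(1/16 + 1/8)] = 0.922
df = n₁ + n₂ − 2 = 22
Two-sided p-value ≈ 0.366
Since p ≈ 0.366 > α = 0.02, fail to reject H0; the data do not provide sufficient evidence against H0.

t = 0.922; fail to reject H0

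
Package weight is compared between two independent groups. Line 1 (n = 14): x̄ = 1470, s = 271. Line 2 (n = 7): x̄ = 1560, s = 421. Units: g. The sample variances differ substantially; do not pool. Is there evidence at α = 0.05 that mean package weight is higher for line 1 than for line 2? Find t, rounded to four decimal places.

-0.5148

Let group 1 = line 1, group 2 = line 2. H0: μ_1 = μ_2; H1: μ_1 > μ_2 (Welch's two-sample t-test, right-tailed).
t = (x̄_1 − x̄_2)/√(s_1²/n_1 + s_2²/n_2) = (1470 − 1560)/√(271²/14 + 421²/7) = -0.5148
Welch–Satterthwaite df ≈ 8.57
p-value = P(T ≥ -0.5148) ≈ 0.690
Since p ≈ 0.690 > α = 0.05, fail to reject H0; the evidence is not statistically significant.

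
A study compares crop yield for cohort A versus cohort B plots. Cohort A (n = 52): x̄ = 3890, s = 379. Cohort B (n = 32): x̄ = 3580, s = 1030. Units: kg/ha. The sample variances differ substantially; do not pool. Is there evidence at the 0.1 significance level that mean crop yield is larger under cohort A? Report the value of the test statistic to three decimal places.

Let group 1 = cohort A, group 2 = cohort B. H0: μ_1 = μ_2; H1: μ_1 > μ_2 (Welch's two-sample t-test, right-tailed).
t = (x̄_1 − x̄_2)/√(s_1²/n_1 + s_2²/n_2) = (3890 − 3580)/√(379²/52 + 1030²/32) = 1.636
Welch–Satterthwaite df ≈ 36.23
p-value = P(T ≥ 1.636) ≈ 0.0553
Since p ≈ 0.0553 < α = 0.1, reject H0; the evidence is statistically significant.

1.636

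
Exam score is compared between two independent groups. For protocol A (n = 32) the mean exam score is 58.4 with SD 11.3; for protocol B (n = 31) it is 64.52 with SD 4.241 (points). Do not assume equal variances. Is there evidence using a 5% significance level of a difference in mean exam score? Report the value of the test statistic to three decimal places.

Let group 1 = protocol A, group 2 = protocol B. H0: μ_1 = μ_2; H1: μ_1 ≠ μ_2 (Welch's two-sample t-test, two-sided).
t = (x̄_1 − x̄_2)/√(s_1²/n_1 + s_2²/n_2) = (58.4 − 64.52)/√(11.3²/32 + 4.241²/31) = -2.863
Welch–Satterthwaite df ≈ 39.80
Two-sided p-value ≈ 0.007
Since p ≈ 0.007 < α = 0.05, reject H0; the data support H1.

-2.863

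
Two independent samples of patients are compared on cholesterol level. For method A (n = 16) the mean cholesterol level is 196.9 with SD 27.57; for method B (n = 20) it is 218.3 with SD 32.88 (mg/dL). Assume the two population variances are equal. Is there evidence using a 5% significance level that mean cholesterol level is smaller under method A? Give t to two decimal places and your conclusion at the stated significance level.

t = -2.08; reject H0

Let group 1 = method A, group 2 = method B. H0: μ_1 = μ_2; H1: μ_1 < μ_2 (two-sample pooled-variance t-test, left-tailed).
s_p² = [(16−1)·27.57² + (20−1)·32.88²]/(16+20−2) = 939.481
t = (196.9 − 218.3)/√[939.481·(1/16 + 1/20)] = -2.08
df = n₁ + n₂ − 2 = 34
p-value = P(T ≤ -2.08) ≈ 0.0225
Since p ≈ 0.0225 < α = 0.05, reject H0; the data support H1.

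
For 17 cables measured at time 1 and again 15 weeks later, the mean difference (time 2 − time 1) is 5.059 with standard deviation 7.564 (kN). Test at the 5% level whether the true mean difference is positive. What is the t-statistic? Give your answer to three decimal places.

H0: μ_d = 0; H1: μ_d > 0 (paired t-test on the differences, right-tailed).
t = d̄/(s_d/√n) = 5.059/(7.564/√17) = 2.758
df = n − 1 = 16
p-value = P(T ≥ 2.758) ≈ 0.0070
Since p ≈ 0.0070 < α = 0.05, reject H0; the evidence is statistically significant.

2.758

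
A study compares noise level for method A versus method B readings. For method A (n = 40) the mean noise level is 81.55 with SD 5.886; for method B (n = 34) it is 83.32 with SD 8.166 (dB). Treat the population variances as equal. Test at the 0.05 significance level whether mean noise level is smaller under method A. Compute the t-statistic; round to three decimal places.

Let group 1 = method A, group 2 = method B. H0: μ_1 = μ_2; H1: μ_1 < μ_2 (two-sample pooled-variance t-test, left-tailed).
s_p² = [(40−1)·5.886² + (34−1)·8.166²]/(40+34−2) = 49.3293
t = (81.55 − 83.32)/√[49.3293·(1/40 + 1/34)] = -1.080
df = n₁ + n₂ − 2 = 72
p-value = P(T ≤ -1.080) ≈ 0.142
Since p ≈ 0.142 > α = 0.05, fail to reject H0; the data do not provide sufficient evidence against H0.

-1.080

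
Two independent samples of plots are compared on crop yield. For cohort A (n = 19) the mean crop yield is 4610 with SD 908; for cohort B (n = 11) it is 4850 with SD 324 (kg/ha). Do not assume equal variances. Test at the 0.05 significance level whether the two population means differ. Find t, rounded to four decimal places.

Let group 1 = cohort A, group 2 = cohort B. H0: μ_1 = μ_2; H1: μ_1 ≠ μ_2 (Welch's two-sample t-test, two-sided).
t = (x̄_1 − x̄_2)/√(s_1²/n_1 + s_2²/n_2) = (4610 − 4850)/√(908²/19 + 324²/11) = -1.0431
Welch–Satterthwaite df ≈ 24.64
Two-sided p-value ≈ 0.307
Since p ≈ 0.307 > α = 0.05, fail to reject H0; the data do not provide sufficient evidence against H0.

-1.0431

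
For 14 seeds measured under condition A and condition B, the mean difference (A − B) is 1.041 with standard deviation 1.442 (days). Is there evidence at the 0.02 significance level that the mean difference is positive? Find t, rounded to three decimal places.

H0: μ_d = 0; H1: μ_d > 0 (paired t-test on the differences, right-tailed).
t = d̄/(s_d/√n) = 1.041/(1.442/√14) = 2.701
df = n − 1 = 13
p-value = P(T ≥ 2.701) ≈ 0.0091
Since p ≈ 0.0091 < α = 0.02, reject H0; the data support H1.

2.701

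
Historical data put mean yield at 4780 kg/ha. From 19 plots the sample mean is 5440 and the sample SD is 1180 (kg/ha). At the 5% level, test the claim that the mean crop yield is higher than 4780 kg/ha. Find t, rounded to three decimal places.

H0: μ = 4780; H1: μ > 4780 (one-sample t-test, right-tailed).
t = (x̄ − μ₀)/(s/√n) = (5440 − 4780)/(1180/√19) = 2.438
df = n − 1 = 18
p-value = P(T ≥ 2.438) ≈ 0.013
Since p ≈ 0.013 < α = 0.05, reject H0; the data support H1.

2.438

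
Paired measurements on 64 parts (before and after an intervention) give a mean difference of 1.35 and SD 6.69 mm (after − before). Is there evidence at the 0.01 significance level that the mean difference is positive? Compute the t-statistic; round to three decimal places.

H0: μ_d = 0; H1: μ_d > 0 (paired t-test on the differences, right-tailed).
t = d̄/(s_d/√n) = 1.35/(6.69/√64) = 1.614
df = n − 1 = 63
p-value = P(T ≥ 1.614) ≈ 0.056
Since p ≈ 0.056 > α = 0.01, fail to reject H0; the data do not provide sufficient evidence against H0.

1.614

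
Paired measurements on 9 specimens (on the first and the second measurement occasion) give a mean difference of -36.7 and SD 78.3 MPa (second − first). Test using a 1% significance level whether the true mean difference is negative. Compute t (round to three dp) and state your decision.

t = -1.406; fail to reject H0

H0: μ_d = 0; H1: μ_d < 0 (paired t-test on the differences, left-tailed).
t = d̄/(s_d/√n) = -36.7/(78.3/√9) = -1.406
df = n − 1 = 8
p-value = P(T ≤ -1.406) ≈ 0.099
Since p ≈ 0.099 > α = 0.01, fail to reject H0; the data do not provide sufficient evidence against H0.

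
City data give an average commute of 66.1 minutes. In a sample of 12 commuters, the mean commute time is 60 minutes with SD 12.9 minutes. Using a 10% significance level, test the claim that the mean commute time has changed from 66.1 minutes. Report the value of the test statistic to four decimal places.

H0: μ = 66.1; H1: μ ≠ 66.1 (one-sample t-test, two-sided).
t = (x̄ − μ₀)/(s/√n) = (60 − 66.1)/(12.9/√12) = -1.6381
df = n − 1 = 11
Two-sided p-value ≈ 0.130
Since p ≈ 0.130 > α = 0.1, fail to reject H0; the data do not provide sufficient evidence against H0.

-1.6381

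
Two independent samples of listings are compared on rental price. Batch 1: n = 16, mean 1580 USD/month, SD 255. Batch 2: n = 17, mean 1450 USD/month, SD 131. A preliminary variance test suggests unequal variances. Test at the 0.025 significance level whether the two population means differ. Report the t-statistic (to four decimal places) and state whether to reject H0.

Let group 1 = batch 1, group 2 = batch 2. H0: μ_1 = μ_2; H1: μ_1 ≠ μ_2 (Welch's two-sample t-test, two-sided).
t = (x̄_1 − x̄_2)/√(s_1²/n_1 + s_2²/n_2) = (1580 − 1450)/√(255²/16 + 131²/17) = 1.8251
Welch–Satterthwaite df ≈ 22.10
Two-sided p-value ≈ 0.0815
Since p ≈ 0.0815 > α = 0.025, fail to reject H0; the data do not provide sufficient evidence against H0.

t = 1.8251; fail to reject H0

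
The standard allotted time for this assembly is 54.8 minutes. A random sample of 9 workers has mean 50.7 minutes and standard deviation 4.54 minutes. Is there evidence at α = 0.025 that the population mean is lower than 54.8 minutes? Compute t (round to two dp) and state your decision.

t = -2.71; reject H0

H0: μ = 54.8; H1: μ < 54.8 (one-sample t-test, left-tailed).
t = (x̄ − μ₀)/(s/√n) = (50.7 − 54.8)/(4.54/√9) = -2.71
df = n − 1 = 8
p-value = P(T ≤ -2.71) ≈ 0.0133
Since p ≈ 0.0133 < α = 0.025, reject H0; the data support H1.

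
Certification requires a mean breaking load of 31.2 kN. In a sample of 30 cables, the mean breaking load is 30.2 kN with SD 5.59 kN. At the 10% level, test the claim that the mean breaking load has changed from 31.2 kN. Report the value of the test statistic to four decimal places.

H0: μ = 31.2; H1: μ ≠ 31.2 (one-sample t-test, two-sided).
t = (x̄ − μ₀)/(s/√n) = (30.2 − 31.2)/(5.59/√30) = -0.9798
df = n − 1 = 29
Two-sided p-value ≈ 0.335
Since p ≈ 0.335 > α = 0.1, fail to reject H0; the evidence is not statistically significant.

-0.9798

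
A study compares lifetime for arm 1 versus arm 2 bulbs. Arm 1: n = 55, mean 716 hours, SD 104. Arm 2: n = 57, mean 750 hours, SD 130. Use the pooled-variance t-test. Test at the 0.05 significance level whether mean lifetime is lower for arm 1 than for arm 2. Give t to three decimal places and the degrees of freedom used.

t = -1.525, df = 110

Let group 1 = arm 1, group 2 = arm 2. H0: μ_1 = μ_2; H1: μ_1 < μ_2 (two-sample pooled-variance t-test, left-tailed).
s_p² = [(55−1)·104² + (57−1)·130²]/(55+57−2) = 13913.3
t = (716 − 750)/√[13913.3·(1/55 + 1/57)] = -1.525
df = n₁ + n₂ − 2 = 110
p-value = P(T ≤ -1.525) ≈ 0.065
Since p ≈ 0.065 > α = 0.05, fail to reject H0; the evidence is not statistically significant.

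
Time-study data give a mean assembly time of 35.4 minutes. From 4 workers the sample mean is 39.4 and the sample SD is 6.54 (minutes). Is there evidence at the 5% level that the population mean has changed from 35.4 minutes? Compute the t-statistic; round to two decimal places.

H0: μ = 35.4; H1: μ ≠ 35.4 (one-sample t-test, two-sided).
t = (x̄ − μ₀)/(s/√n) = (39.4 − 35.4)/(6.54/√4) = 1.22
df = n − 1 = 3
Two-sided p-value ≈ 0.309
Since p ≈ 0.309 > α = 0.05, fail to reject H0; the data do not provide sufficient evidence against H0.

1.22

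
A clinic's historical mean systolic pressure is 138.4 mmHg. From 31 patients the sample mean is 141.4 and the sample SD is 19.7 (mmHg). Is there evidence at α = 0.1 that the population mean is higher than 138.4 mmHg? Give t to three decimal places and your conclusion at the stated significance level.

H0: μ = 138.4; H1: μ > 138.4 (one-sample t-test, right-tailed).
t = (x̄ − μ₀)/(s/√n) = (141.4 − 138.4)/(19.7/√31) = 0.848
df = n − 1 = 30
p-value = P(T ≥ 0.848) ≈ 0.2016
Since p ≈ 0.2016 > α = 0.1, fail to reject H0; the evidence is not statistically significant.

t = 0.848; fail to reject H0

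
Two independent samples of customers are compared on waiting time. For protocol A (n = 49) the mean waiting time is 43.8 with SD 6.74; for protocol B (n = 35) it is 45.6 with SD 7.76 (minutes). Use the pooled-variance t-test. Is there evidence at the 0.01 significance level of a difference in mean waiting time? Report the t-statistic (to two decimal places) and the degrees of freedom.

t = -1.13, df = 82

Let group 1 = protocol A, group 2 = protocol B. H0: μ_1 = μ_2; H1: μ_1 ≠ μ_2 (two-sample pooled-variance t-test, two-sided).
s_p² = [(49−1)·6.74² + (35−1)·7.76²]/(49+35−2) = 51.56
t = (43.8 − 45.6)/√[51.56·(1/49 + 1/35)] = -1.13
df = n₁ + n₂ − 2 = 82
Two-sided p-value ≈ 0.261
Since p ≈ 0.261 > α = 0.01, fail to reject H0; the evidence is not statistically significant.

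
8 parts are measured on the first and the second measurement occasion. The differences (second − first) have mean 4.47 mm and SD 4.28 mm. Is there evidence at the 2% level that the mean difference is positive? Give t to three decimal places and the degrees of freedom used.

t = 2.954, df = 7

H0: μ_d = 0; H1: μ_d > 0 (paired t-test on the differences, right-tailed).
t = d̄/(s_d/√n) = 4.47/(4.28/√8) = 2.954
df = n − 1 = 7
p-value = P(T ≥ 2.954) ≈ 0.0106
Since p ≈ 0.0106 < α = 0.02, reject H0; the data support H1.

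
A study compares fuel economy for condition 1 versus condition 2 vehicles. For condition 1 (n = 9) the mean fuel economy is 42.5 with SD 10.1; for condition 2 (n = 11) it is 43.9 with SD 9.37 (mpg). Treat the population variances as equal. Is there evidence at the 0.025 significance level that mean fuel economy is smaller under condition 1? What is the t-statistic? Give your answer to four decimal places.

-0.3211

Let group 1 = condition 1, group 2 = condition 2. H0: μ_1 = μ_2; H1: μ_1 < μ_2 (two-sample pooled-variance t-test, left-tailed).
s_p² = [(9−1)·10.1² + (11−1)·9.37²]/(9+11−2) = 94.1138
t = (42.5 − 43.9)/√[94.1138·(1/9 + 1/11)] = -0.3211
df = n₁ + n₂ − 2 = 18
p-value = P(T ≤ -0.3211) ≈ 0.376
Since p ≈ 0.376 > α = 0.025, fail to reject H0; the data do not provide sufficient evidence against H0.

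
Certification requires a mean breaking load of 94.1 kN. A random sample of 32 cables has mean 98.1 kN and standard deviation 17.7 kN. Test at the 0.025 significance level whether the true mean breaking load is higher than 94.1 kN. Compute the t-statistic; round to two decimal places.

H0: μ = 94.1; H1: μ > 94.1 (one-sample t-test, right-tailed).
t = (x̄ − μ₀)/(s/√n) = (98.1 − 94.1)/(17.7/√32) = 1.28
df = n − 1 = 31
p-value = P(T ≥ 1.28) ≈ 0.1053
Since p ≈ 0.1053 > α = 0.025, fail to reject H0; the data do not provide sufficient evidence against H0.

1.28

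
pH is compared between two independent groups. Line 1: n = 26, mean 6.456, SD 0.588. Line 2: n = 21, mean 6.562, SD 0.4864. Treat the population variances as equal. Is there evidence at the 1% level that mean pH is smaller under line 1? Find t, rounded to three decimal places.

-0.663

Let group 1 = line 1, group 2 = line 2. H0: μ_1 = μ_2; H1: μ_1 < μ_2 (two-sample pooled-variance t-test, left-tailed).
s_p² = [(26−1)·0.588² + (21−1)·0.4864²]/(26+21−2) = 0.297229
t = (6.456 − 6.562)/√[0.297229·(1/26 + 1/21)] = -0.663
df = n₁ + n₂ − 2 = 45
p-value = P(T ≤ -0.663) ≈ 0.255
Since p ≈ 0.255 > α = 0.01, fail to reject H0; the data do not provide sufficient evidence against H0.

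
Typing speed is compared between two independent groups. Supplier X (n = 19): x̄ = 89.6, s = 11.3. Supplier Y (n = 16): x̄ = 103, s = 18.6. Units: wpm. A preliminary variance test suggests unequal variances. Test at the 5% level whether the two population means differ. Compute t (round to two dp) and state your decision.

t = -2.52; reject H0

Let group 1 = supplier X, group 2 = supplier Y. H0: μ_1 = μ_2; H1: μ_1 ≠ μ_2 (Welch's two-sample t-test, two-sided).
t = (x̄_1 − x̄_2)/√(s_1²/n_1 + s_2²/n_2) = (89.6 − 103)/√(11.3²/19 + 18.6²/16) = -2.52
Welch–Satterthwaite df ≈ 23.85
Two-sided p-value ≈ 0.0190
Since p ≈ 0.0190 < α = 0.05, reject H0; the evidence is statistically significant.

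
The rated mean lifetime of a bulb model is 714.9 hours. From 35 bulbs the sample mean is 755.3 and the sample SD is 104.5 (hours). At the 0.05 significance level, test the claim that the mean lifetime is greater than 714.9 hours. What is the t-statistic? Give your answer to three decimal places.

2.287

H0: μ = 714.9; H1: μ > 714.9 (one-sample t-test, right-tailed).
t = (x̄ − μ₀)/(s/√n) = (755.3 − 714.9)/(104.5/√35) = 2.287
df = n − 1 = 34
p-value = P(T ≥ 2.287) ≈ 0.014
Since p ≈ 0.014 < α = 0.05, reject H0; the evidence is statistically significant.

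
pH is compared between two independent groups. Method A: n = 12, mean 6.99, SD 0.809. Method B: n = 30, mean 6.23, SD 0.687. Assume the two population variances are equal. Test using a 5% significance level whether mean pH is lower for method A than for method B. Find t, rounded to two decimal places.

Let group 1 = method A, group 2 = method B. H0: μ_1 = μ_2; H1: μ_1 < μ_2 (two-sample pooled-variance t-test, left-tailed).
s_p² = [(12−1)·0.809² + (30−1)·0.687²]/(12+30−2) = 0.52216
t = (6.99 − 6.23)/√[0.52216·(1/12 + 1/30)] = 3.08
df = n₁ + n₂ − 2 = 40
p-value = P(T ≤ 3.08) ≈ 0.998
Since p ≈ 0.998 > α = 0.05, fail to reject H0; the evidence is not statistically significant.

3.08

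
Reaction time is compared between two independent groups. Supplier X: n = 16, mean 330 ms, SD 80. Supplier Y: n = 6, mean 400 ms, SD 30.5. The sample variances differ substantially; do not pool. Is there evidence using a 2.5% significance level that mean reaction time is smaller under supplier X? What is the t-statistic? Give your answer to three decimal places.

-2.971

Let group 1 = supplier X, group 2 = supplier Y. H0: μ_1 = μ_2; H1: μ_1 < μ_2 (Welch's two-sample t-test, left-tailed).
t = (x̄_1 − x̄_2)/√(s_1²/n_1 + s_2²/n_2) = (330 − 400)/√(80²/16 + 30.5²/6) = -2.971
Welch–Satterthwaite df ≈ 19.91
p-value = P(T ≤ -2.971) ≈ 0.0038
Since p ≈ 0.0038 < α = 0.025, reject H0; the data support H1.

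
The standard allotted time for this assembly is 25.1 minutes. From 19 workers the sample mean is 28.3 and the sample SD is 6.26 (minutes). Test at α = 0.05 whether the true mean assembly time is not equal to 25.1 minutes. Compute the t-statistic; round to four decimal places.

2.2282

H0: μ = 25.1; H1: μ ≠ 25.1 (one-sample t-test, two-sided).
t = (x̄ − μ₀)/(s/√n) = (28.3 − 25.1)/(6.26/√19) = 2.2282
df = n − 1 = 18
Two-sided p-value ≈ 0.0389
Since p ≈ 0.0389 < α = 0.05, reject H0; the evidence is statistically significant.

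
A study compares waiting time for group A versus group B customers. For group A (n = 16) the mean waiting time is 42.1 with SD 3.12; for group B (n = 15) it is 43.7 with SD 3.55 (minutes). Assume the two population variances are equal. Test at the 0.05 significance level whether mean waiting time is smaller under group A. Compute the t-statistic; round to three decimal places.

Let group 1 = group A, group 2 = group B. H0: μ_1 = μ_2; H1: μ_1 < μ_2 (two-sample pooled-variance t-test, left-tailed).
s_p² = [(16−1)·3.12² + (15−1)·3.55²]/(16+15−2) = 11.119
t = (42.1 − 43.7)/√[11.119·(1/16 + 1/15)] = -1.335
df = n₁ + n₂ − 2 = 29
p-value = P(T ≤ -1.335) ≈ 0.096
Since p ≈ 0.096 > α = 0.05, fail to reject H0; the data do not provide sufficient evidence against H0.

-1.335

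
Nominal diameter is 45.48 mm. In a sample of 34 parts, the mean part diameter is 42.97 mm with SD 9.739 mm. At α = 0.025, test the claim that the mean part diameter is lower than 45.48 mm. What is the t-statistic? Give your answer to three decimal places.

-1.503

H0: μ = 45.48; H1: μ < 45.48 (one-sample t-test, left-tailed).
t = (x̄ − μ₀)/(s/√n) = (42.97 − 45.48)/(9.739/√34) = -1.503
df = n − 1 = 33
p-value = P(T ≤ -1.503) ≈ 0.0712
Since p ≈ 0.0712 > α = 0.025, fail to reject H0; the evidence is not statistically significant.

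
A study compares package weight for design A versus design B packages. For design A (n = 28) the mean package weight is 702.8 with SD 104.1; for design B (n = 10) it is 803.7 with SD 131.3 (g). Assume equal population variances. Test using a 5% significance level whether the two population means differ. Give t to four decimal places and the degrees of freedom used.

Let group 1 = design A, group 2 = design B. H0: μ_1 = μ_2; H1: μ_1 ≠ μ_2 (two-sample pooled-variance t-test, two-sided).
s_p² = [(28−1)·104.1² + (10−1)·131.3²]/(28+10−2) = 12437.5
t = (702.8 − 803.7)/√[12437.5·(1/28 + 1/10)] = -2.4559
df = n₁ + n₂ − 2 = 36
Two-sided p-value ≈ 0.019
Since p ≈ 0.019 < α = 0.05, reject H0; the evidence is statistically significant.

t = -2.4559, df = 36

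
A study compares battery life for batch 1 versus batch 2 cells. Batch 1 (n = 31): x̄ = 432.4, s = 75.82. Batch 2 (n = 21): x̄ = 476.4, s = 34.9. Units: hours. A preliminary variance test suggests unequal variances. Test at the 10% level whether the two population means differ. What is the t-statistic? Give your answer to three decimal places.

Let group 1 = batch 1, group 2 = batch 2. H0: μ_1 = μ_2; H1: μ_1 ≠ μ_2 (Welch's two-sample t-test, two-sided).
t = (x̄_1 − x̄_2)/√(s_1²/n_1 + s_2²/n_2) = (432.4 − 476.4)/√(75.82²/31 + 34.9²/21) = -2.820
Welch–Satterthwaite df ≈ 45.09
Two-sided p-value ≈ 0.007
Since p ≈ 0.007 < α = 0.1, reject H0; the data support H1.

-2.820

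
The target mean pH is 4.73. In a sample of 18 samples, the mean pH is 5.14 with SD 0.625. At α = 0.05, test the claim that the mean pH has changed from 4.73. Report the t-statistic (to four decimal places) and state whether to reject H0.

H0: μ = 4.73; H1: μ ≠ 4.73 (one-sample t-test, two-sided).
t = (x̄ − μ₀)/(s/√n) = (5.14 − 4.73)/(0.625/√18) = 2.7832
df = n − 1 = 17
Two-sided p-value ≈ 0.0127
Since p ≈ 0.0127 < α = 0.05, reject H0; the evidence is statistically significant.

t = 2.7832; reject H0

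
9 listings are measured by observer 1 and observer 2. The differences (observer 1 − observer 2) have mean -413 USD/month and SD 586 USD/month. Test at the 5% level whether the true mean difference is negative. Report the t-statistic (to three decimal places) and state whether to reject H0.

t = -2.114; reject H0

H0: μ_d = 0; H1: μ_d < 0 (paired t-test on the differences, left-tailed).
t = d̄/(s_d/√n) = -413/(586/√9) = -2.114
df = n − 1 = 8
p-value = P(T ≤ -2.114) ≈ 0.034
Since p ≈ 0.034 < α = 0.05, reject H0; the evidence is statistically significant.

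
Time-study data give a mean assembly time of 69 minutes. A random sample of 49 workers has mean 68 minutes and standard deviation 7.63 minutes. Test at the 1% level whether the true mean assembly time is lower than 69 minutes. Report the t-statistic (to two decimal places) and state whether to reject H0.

H0: μ = 69; H1: μ < 69 (one-sample t-test, left-tailed).
t = (x̄ − μ₀)/(s/√n) = (68 − 69)/(7.63/√49) = -0.92
df = n − 1 = 48
p-value = P(T ≤ -0.92) ≈ 0.1818
Since p ≈ 0.1818 > α = 0.01, fail to reject H0; the data do not provide sufficient evidence against H0.

t = -0.92; fail to reject H0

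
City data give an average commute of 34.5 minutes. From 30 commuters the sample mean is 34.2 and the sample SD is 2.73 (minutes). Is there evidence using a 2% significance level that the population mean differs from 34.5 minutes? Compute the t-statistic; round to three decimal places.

-0.602

H0: μ = 34.5; H1: μ ≠ 34.5 (one-sample t-test, two-sided).
t = (x̄ − μ₀)/(s/√n) = (34.2 − 34.5)/(2.73/√30) = -0.602
df = n − 1 = 29
Two-sided p-value ≈ 0.552
Since p ≈ 0.552 > α = 0.02, fail to reject H0; the data do not provide sufficient evidence against H0.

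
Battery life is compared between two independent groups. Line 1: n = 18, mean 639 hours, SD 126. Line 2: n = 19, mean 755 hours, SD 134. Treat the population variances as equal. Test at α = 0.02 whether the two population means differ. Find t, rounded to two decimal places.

Let group 1 = line 1, group 2 = line 2. H0: μ_1 = μ_2; H1: μ_1 ≠ μ_2 (two-sample pooled-variance t-test, two-sided).
s_p² = [(18−1)·126² + (19−1)·134²]/(18+19−2) = 16945.7
t = (639 − 755)/√[16945.7·(1/18 + 1/19)] = -2.71
df = n₁ + n₂ − 2 = 35
Two-sided p-value ≈ 0.0104
Since p ≈ 0.0104 < α = 0.02, reject H0; the evidence is statistically significant.

-2.71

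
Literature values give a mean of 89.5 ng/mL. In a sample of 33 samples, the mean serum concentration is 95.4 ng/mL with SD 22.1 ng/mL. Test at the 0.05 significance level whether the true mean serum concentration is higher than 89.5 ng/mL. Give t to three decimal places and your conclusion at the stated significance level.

H0: μ = 89.5; H1: μ > 89.5 (one-sample t-test, right-tailed).
t = (x̄ − μ₀)/(s/√n) = (95.4 − 89.5)/(22.1/√33) = 1.534
df = n − 1 = 32
p-value = P(T ≥ 1.534) ≈ 0.067
Since p ≈ 0.067 > α = 0.05, fail to reject H0; the evidence is not statistically significant.

t = 1.534; fail to reject H0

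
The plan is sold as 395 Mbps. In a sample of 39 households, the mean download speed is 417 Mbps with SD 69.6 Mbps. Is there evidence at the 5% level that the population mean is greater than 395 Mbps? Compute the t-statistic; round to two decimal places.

H0: μ = 395; H1: μ > 395 (one-sample t-test, right-tailed).
t = (x̄ − μ₀)/(s/√n) = (417 − 395)/(69.6/√39) = 1.97
df = n − 1 = 38
p-value = P(T ≥ 1.97) ≈ 0.0278
Since p ≈ 0.0278 < α = 0.05, reject H0; the evidence is statistically significant.

1.97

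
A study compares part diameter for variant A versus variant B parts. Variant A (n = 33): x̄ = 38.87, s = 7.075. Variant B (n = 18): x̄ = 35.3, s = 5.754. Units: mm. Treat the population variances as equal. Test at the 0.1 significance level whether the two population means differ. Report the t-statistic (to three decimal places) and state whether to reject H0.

t = 1.833; reject H0

Let group 1 = variant A, group 2 = variant B. H0: μ_1 = μ_2; H1: μ_1 ≠ μ_2 (two-sample pooled-variance t-test, two-sided).
s_p² = [(33−1)·7.075² + (18−1)·5.754²]/(33+18−2) = 44.176
t = (38.87 − 35.3)/√[44.176·(1/33 + 1/18)] = 1.833
df = n₁ + n₂ − 2 = 49
Two-sided p-value ≈ 0.073
Since p ≈ 0.073 < α = 0.1, reject H0; the data support H1.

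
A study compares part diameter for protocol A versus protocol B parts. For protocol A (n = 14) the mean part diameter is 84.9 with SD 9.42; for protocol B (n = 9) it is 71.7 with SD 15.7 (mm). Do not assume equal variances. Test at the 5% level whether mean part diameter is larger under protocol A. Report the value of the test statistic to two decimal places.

2.27

Let group 1 = protocol A, group 2 = protocol B. H0: μ_1 = μ_2; H1: μ_1 > μ_2 (Welch's two-sample t-test, right-tailed).
t = (x̄_1 − x̄_2)/√(s_1²/n_1 + s_2²/n_2) = (84.9 − 71.7)/√(9.42²/14 + 15.7²/9) = 2.27
Welch–Satterthwaite df ≈ 11.74
p-value = P(T ≥ 2.27) ≈ 0.021
Since p ≈ 0.021 < α = 0.05, reject H0; the evidence is statistically significant.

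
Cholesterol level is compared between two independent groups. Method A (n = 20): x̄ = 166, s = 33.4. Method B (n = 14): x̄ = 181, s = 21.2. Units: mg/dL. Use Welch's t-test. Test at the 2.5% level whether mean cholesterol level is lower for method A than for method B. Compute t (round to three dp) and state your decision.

Let group 1 = method A, group 2 = method B. H0: μ_1 = μ_2; H1: μ_1 < μ_2 (Welch's two-sample t-test, left-tailed).
t = (x̄_1 − x̄_2)/√(s_1²/n_1 + s_2²/n_2) = (166 − 181)/√(33.4²/20 + 21.2²/14) = -1.600
Welch–Satterthwaite df ≈ 31.78
p-value = P(T ≤ -1.600) ≈ 0.060
Since p ≈ 0.060 > α = 0.025, fail to reject H0; the evidence is not statistically significant.

t = -1.600; fail to reject H0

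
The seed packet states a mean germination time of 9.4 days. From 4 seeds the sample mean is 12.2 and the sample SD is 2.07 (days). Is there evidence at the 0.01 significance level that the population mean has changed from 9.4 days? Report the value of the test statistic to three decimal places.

H0: μ = 9.4; H1: μ ≠ 9.4 (one-sample t-test, two-sided).
t = (x̄ − μ₀)/(s/√n) = (12.2 − 9.4)/(2.07/√4) = 2.705
df = n − 1 = 3
Two-sided p-value ≈ 0.073
Since p ≈ 0.073 > α = 0.01, fail to reject H0; the evidence is not statistically significant.

2.705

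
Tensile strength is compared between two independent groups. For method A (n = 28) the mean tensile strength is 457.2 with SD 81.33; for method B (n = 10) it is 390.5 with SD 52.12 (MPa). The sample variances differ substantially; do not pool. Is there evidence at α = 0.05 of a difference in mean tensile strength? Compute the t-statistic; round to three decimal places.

2.960

Let group 1 = method A, group 2 = method B. H0: μ_1 = μ_2; H1: μ_1 ≠ μ_2 (Welch's two-sample t-test, two-sided).
t = (x̄_1 − x̄_2)/√(s_1²/n_1 + s_2²/n_2) = (457.2 − 390.5)/√(81.33²/28 + 52.12²/10) = 2.960
Welch–Satterthwaite df ≈ 25.13
Two-sided p-value ≈ 0.007
Since p ≈ 0.007 < α = 0.05, reject H0; the data support H1.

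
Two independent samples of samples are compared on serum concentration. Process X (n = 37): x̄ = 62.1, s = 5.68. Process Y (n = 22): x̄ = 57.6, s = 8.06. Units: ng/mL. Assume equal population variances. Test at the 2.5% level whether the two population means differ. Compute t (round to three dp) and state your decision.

Let group 1 = process X, group 2 = process Y. H0: μ_1 = μ_2; H1: μ_1 ≠ μ_2 (two-sample pooled-variance t-test, two-sided).
s_p² = [(37−1)·5.68² + (22−1)·8.06²]/(37+22−2) = 44.3102
t = (62.1 − 57.6)/√[44.3102·(1/37 + 1/22)] = 2.511
df = n₁ + n₂ − 2 = 57
Two-sided p-value ≈ 0.015
Since p ≈ 0.015 < α = 0.025, reject H0; the evidence is statistically significant.

t = 2.511; reject H0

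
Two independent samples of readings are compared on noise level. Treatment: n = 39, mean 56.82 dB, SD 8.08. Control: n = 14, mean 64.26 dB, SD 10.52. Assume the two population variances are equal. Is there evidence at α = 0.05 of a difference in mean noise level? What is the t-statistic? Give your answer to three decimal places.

-2.724

Let group 1 = treatment, group 2 = control. H0: μ_1 = μ_2; H1: μ_1 ≠ μ_2 (two-sample pooled-variance t-test, two-sided).
s_p² = [(39−1)·8.08² + (14−1)·10.52²]/(39+14−2) = 76.8549
t = (56.82 − 64.26)/√[76.8549·(1/39 + 1/14)] = -2.724
df = n₁ + n₂ − 2 = 51
Two-sided p-value ≈ 0.0088
Since p ≈ 0.0088 < α = 0.05, reject H0; the data support H1.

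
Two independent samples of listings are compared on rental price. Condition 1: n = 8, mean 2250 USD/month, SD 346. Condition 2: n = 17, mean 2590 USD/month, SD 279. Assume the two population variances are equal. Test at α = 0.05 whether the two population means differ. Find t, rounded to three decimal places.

Let group 1 = condition 1, group 2 = condition 2. H0: μ_1 = μ_2; H1: μ_1 ≠ μ_2 (two-sample pooled-variance t-test, two-sided).
s_p² = [(8−1)·346² + (17−1)·279²]/(8+17−2) = 90585.6
t = (2250 − 2590)/√[90585.6·(1/8 + 1/17)] = -2.635
df = n₁ + n₂ − 2 = 23
Two-sided p-value ≈ 0.0148
Since p ≈ 0.0148 < α = 0.05, reject H0; the evidence is statistically significant.

-2.635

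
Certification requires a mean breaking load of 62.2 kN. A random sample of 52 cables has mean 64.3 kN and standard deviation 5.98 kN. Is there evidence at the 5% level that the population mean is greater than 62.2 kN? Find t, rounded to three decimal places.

H0: μ = 62.2; H1: μ > 62.2 (one-sample t-test, right-tailed).
t = (x̄ − μ₀)/(s/√n) = (64.3 − 62.2)/(5.98/√52) = 2.532
df = n − 1 = 51
p-value = P(T ≥ 2.532) ≈ 0.0072
Since p ≈ 0.0072 < α = 0.05, reject H0; the evidence is statistically significant.

2.532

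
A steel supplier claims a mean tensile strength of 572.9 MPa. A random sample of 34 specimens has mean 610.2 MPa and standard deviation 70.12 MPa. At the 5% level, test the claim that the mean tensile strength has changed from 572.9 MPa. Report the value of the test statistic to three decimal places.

H0: μ = 572.9; H1: μ ≠ 572.9 (one-sample t-test, two-sided).
t = (x̄ − μ₀)/(s/√n) = (610.2 − 572.9)/(70.12/√34) = 3.102
df = n − 1 = 33
Two-sided p-value ≈ 0.0039
Since p ≈ 0.0039 < α = 0.05, reject H0; the data support H1.

3.102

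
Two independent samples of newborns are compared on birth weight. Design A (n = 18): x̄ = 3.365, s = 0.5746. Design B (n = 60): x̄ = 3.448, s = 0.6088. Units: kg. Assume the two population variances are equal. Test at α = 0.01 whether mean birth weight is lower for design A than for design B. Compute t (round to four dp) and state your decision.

t = -0.5136; fail to reject H0

Let group 1 = design A, group 2 = design B. H0: μ_1 = μ_2; H1: μ_1 < μ_2 (two-sample pooled-variance t-test, left-tailed).
s_p² = [(18−1)·0.5746² + (60−1)·0.6088²]/(18+60−2) = 0.361584
t = (3.365 − 3.448)/√[0.361584·(1/18 + 1/60)] = -0.5136
df = n₁ + n₂ − 2 = 76
p-value = P(T ≤ -0.5136) ≈ 0.3045
Since p ≈ 0.3045 > α = 0.01, fail to reject H0; the data do not provide sufficient evidence against H0.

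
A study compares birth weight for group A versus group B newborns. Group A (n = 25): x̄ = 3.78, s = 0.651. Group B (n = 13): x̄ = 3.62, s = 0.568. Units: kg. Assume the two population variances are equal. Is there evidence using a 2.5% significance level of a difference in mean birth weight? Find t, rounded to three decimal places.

Let group 1 = group A, group 2 = group B. H0: μ_1 = μ_2; H1: μ_1 ≠ μ_2 (two-sample pooled-variance t-test, two-sided).
s_p² = [(25−1)·0.651² + (13−1)·0.568²]/(25+13−2) = 0.390075
t = (3.78 − 3.62)/√[0.390075·(1/25 + 1/13)] = 0.749
df = n₁ + n₂ − 2 = 36
Two-sided p-value ≈ 0.459
Since p ≈ 0.459 > α = 0.025, fail to reject H0; the data do not provide sufficient evidence against H0.

0.749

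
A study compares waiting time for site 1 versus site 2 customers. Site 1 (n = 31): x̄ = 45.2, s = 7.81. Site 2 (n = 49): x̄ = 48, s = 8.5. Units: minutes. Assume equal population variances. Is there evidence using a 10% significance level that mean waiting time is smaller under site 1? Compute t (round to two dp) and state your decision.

Let group 1 = site 1, group 2 = site 2. H0: μ_1 = μ_2; H1: μ_1 < μ_2 (two-sample pooled-variance t-test, left-tailed).
s_p² = [(31−1)·7.81² + (49−1)·8.5²]/(31+49−2) = 67.9216
t = (45.2 − 48)/√[67.9216·(1/31 + 1/49)] = -1.48
df = n₁ + n₂ − 2 = 78
p-value = P(T ≤ -1.48) ≈ 0.0714
Since p ≈ 0.0714 < α = 0.1, reject H0; the data support H1.

t = -1.48; reject H0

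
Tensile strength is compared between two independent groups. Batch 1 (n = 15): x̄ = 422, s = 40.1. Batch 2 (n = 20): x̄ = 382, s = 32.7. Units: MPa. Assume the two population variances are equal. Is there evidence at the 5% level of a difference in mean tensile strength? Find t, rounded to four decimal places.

Let group 1 = batch 1, group 2 = batch 2. H0: μ_1 = μ_2; H1: μ_1 ≠ μ_2 (two-sample pooled-variance t-test, two-sided).
s_p² = [(15−1)·40.1² + (20−1)·32.7²]/(15+20−2) = 1297.84
t = (422 − 382)/√[1297.84·(1/15 + 1/20)] = 3.2507
df = n₁ + n₂ − 2 = 33
Two-sided p-value ≈ 0.003
Since p ≈ 0.003 < α = 0.05, reject H0; the data support H1.

3.2507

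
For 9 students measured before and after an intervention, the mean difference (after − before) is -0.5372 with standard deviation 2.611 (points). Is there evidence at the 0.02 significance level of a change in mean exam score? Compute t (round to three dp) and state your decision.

t = -0.617; fail to reject H0

H0: μ_d = 0; H1: μ_d ≠ 0 (paired t-test on the differences, two-sided).
t = d̄/(s_d/√n) = -0.5372/(2.611/√9) = -0.617
df = n − 1 = 8
Two-sided p-value ≈ 0.5542
Since p ≈ 0.5542 > α = 0.02, fail to reject H0; the evidence is not statistically significant.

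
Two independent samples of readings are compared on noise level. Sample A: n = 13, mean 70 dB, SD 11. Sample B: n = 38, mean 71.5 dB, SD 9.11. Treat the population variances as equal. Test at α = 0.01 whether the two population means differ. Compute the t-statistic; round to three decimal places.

-0.486

Let group 1 = sample A, group 2 = sample B. H0: μ_1 = μ_2; H1: μ_1 ≠ μ_2 (two-sample pooled-variance t-test, two-sided).
s_p² = [(13−1)·11² + (38−1)·9.11²]/(13+38−2) = 92.3002
t = (70 − 71.5)/√[92.3002·(1/13 + 1/38)] = -0.486
df = n₁ + n₂ − 2 = 49
Two-sided p-value ≈ 0.629
Since p ≈ 0.629 > α = 0.01, fail to reject H0; the data do not provide sufficient evidence against H0.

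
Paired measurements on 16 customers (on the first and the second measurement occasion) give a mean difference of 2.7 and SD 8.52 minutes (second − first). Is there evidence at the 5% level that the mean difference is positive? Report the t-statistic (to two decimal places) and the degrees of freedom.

H0: μ_d = 0; H1: μ_d > 0 (paired t-test on the differences, right-tailed).
t = d̄/(s_d/√n) = 2.7/(8.52/√16) = 1.27
df = n − 1 = 15
p-value = P(T ≥ 1.27) ≈ 0.1121
Since p ≈ 0.1121 > α = 0.05, fail to reject H0; the evidence is not statistically significant.

t = 1.27, df = 15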